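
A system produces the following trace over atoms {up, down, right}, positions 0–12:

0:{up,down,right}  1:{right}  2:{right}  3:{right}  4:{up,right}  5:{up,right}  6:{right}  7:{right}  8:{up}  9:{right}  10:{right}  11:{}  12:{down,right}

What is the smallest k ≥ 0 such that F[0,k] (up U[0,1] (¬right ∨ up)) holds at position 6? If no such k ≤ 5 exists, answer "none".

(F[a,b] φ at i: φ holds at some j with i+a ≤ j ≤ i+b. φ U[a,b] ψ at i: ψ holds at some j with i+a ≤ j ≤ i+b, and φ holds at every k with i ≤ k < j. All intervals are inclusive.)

2

Scan j = 6,7,… for (up U[0,1] (¬right ∨ up)):
  j=6: fails
  j=7: fails
  j=8: holds
First hit at j=8, so smallest k = 8-6 = 2.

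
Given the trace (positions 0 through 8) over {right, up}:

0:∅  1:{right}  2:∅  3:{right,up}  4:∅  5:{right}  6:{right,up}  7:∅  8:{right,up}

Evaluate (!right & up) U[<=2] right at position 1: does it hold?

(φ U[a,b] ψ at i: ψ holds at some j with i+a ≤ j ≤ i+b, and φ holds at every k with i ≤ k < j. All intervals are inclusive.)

True

Need some j in [1,3] with right, and (!right & up) at every k in [1,j-1].
  j=1: right holds; no prefix to check → satisfied.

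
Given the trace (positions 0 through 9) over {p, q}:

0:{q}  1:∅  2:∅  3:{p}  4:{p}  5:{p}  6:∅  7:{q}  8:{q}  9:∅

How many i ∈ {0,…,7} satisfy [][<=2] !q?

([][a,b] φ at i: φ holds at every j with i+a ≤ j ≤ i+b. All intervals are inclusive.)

Evaluate at each i in [0,7]:
  i=0: ✗ (fails at j=0)
  i=1: ✓ (all of [1,3])
  i=2: ✓ (all of [2,4])
  i=3: ✓ (all of [3,5])
  i=4: ✓ (all of [4,6])
  i=5: ✗ (fails at j=7)
  i=6: ✗ (fails at j=7)
  i=7: ✗ (fails at j=7)
Positions where it holds: {1, 2, 3, 4} → 4.

4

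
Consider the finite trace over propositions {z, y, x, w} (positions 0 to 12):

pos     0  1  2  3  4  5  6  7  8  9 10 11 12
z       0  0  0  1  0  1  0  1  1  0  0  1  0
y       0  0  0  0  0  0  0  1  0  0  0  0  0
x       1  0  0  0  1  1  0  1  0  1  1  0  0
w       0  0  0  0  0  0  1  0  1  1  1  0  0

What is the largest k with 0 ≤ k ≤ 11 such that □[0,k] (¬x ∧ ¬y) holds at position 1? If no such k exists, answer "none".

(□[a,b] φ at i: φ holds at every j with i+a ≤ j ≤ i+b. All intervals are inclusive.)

2

(¬x ∧ ¬y) must hold from j=1 onward; find where it first fails.
  j=1: holds
  j=2: holds
  j=3: holds
  j=4: fails
Holds on [1,3], so largest k = 2.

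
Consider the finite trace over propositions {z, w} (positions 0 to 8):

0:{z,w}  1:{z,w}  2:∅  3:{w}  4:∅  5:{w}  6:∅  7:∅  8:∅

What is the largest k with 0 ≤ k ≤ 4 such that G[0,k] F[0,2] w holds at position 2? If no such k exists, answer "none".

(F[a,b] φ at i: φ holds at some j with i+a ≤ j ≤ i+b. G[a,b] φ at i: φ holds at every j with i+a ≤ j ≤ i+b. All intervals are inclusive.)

3

F[0,2] w must hold from j=2 onward; find where it first fails.
  j=2: holds
  j=3: holds
  j=4: holds
  j=5: holds
  j=6: fails
Holds on [2,5], so largest k = 3.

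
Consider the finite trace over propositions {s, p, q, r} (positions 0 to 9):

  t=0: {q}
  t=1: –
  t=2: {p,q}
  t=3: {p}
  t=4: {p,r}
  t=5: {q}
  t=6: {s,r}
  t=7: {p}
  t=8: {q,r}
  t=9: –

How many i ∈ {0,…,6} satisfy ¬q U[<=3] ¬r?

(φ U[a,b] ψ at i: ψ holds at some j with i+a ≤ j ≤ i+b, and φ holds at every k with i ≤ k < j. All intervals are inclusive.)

Evaluate at each i in [0,6]:
  i=0: ✓ (rhs at j=0)
  i=1: ✓ (rhs at j=1)
  i=2: ✓ (rhs at j=2)
  i=3: ✓ (rhs at j=3)
  i=4: ✓ (rhs at j=5; lhs holds on [4,4])
  i=5: ✓ (rhs at j=5)
  i=6: ✓ (rhs at j=7; lhs holds on [6,6])
Positions where it holds: {0, 1, 2, 3, 4, 5, 6} → 7.

7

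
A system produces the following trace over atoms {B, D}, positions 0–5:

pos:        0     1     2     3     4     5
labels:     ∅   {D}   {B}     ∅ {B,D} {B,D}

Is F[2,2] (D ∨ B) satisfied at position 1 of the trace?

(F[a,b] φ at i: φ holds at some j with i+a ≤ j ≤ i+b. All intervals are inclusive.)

Check (D ∨ B) at each j in [3,3]:
  j=3: false
No position in the window satisfies it → formula fails.

Does not hold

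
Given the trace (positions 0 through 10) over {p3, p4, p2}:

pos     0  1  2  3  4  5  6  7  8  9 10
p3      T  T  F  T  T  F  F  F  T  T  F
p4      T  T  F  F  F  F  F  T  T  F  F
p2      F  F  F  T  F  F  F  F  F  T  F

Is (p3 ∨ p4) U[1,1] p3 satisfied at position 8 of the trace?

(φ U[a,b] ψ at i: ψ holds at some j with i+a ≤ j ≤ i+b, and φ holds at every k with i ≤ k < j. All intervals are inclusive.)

Holds

Need some j in [9,9] with p3, and (p3 ∨ p4) at every k in [8,j-1].
  j=9: p3 holds; (p3 ∨ p4) holds at every k in [8,8] → satisfied.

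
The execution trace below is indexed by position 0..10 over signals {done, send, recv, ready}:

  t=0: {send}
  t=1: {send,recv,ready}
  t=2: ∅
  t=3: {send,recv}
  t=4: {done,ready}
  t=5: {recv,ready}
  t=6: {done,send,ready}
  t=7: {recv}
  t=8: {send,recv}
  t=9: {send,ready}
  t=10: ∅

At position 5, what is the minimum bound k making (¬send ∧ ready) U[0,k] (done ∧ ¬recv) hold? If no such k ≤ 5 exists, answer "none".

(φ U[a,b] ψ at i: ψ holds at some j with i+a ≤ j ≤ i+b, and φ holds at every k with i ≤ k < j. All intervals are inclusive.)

Need earliest j ≥ 5 with (done ∧ ¬recv), and (¬send ∧ ready) at every k in [5,j-1].
  j=5: rhs fails.
  j=6: rhs holds; lhs holds on [5,5]. k = 1.

1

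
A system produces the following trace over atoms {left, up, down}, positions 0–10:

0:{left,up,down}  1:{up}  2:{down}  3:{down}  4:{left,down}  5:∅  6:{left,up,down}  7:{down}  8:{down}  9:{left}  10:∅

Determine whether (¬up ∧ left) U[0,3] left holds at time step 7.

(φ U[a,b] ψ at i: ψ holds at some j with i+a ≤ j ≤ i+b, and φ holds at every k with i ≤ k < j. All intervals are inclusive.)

Need some j in [7,10] with left, and (¬up ∧ left) at every k in [7,j-1].
  j=7: left false.
  j=8: left false.
  j=9: left holds, but (¬up ∧ left) fails at k=7 → not this j.
  j=10: left false.
No j in the window works → until fails.

No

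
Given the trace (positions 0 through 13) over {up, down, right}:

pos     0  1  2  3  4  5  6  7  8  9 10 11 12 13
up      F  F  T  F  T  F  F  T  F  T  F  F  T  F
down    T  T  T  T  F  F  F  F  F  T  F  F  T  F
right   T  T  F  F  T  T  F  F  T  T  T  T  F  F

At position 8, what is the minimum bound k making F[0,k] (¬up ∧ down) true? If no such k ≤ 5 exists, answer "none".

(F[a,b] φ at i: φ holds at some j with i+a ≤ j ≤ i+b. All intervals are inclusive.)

none

Scan j = 8,9,… for (¬up ∧ down):
  j=8: fails
  j=9: fails
  j=10: fails
  j=11: fails
  j=12: fails
  j=13: fails
No j in [8,13] satisfies it → none.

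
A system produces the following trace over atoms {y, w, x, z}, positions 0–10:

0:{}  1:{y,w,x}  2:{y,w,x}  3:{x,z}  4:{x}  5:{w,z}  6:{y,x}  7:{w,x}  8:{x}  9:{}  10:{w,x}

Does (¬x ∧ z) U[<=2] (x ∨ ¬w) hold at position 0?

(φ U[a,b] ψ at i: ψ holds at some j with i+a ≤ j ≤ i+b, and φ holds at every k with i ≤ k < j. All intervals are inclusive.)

Need some j in [0,2] with (x ∨ ¬w), and (¬x ∧ z) at every k in [0,j-1].
  j=0: (x ∨ ¬w) holds; no prefix to check → satisfied.

Yes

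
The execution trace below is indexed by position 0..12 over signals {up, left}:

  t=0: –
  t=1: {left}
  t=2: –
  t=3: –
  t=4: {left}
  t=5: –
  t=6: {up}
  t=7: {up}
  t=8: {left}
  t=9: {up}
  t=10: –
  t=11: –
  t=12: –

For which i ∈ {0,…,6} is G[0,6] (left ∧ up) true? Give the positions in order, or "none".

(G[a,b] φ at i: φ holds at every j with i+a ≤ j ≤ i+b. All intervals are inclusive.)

none

Evaluate at each i in [0,6]:
  i=0: ✗ (fails at j=0)
  i=1: ✗ (fails at j=1)
  i=2: ✗ (fails at j=2)
  i=3: ✗ (fails at j=3)
  i=4: ✗ (fails at j=4)
  i=5: ✗ (fails at j=5)
  i=6: ✗ (fails at j=6)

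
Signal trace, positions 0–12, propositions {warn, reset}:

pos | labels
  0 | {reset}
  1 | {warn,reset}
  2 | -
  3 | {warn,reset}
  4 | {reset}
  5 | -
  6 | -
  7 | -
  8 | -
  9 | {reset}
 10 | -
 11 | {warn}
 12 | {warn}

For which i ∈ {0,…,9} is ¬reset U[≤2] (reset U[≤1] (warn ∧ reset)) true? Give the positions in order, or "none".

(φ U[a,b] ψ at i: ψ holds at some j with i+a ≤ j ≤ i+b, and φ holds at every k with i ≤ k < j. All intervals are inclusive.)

Evaluate at each i in [0,9]:
  i=0: ✓ (rhs at j=0)
  i=1: ✓ (rhs at j=1)
  i=2: ✓ (rhs at j=3; lhs holds on [2,2])
  i=3: ✓ (rhs at j=3)
  i=4: ✗ (no rhs in [4,6])
  i=5: ✗ (no rhs in [5,7])
  i=6: ✗ (no rhs in [6,8])
  i=7: ✗ (no rhs in [7,9])
  i=8: ✗ (no rhs in [8,10])
  i=9: ✗ (no rhs in [9,11])

0, 1, 2, 3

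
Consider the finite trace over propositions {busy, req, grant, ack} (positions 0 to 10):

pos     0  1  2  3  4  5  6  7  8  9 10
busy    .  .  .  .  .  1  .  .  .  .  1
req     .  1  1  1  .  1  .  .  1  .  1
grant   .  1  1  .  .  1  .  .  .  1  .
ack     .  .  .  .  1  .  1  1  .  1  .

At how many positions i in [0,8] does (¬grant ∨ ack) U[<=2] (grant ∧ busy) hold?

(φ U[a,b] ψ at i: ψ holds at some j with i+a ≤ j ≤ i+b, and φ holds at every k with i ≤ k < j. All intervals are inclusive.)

3

Evaluate at each i in [0,8]:
  i=0: ✗ (no rhs in [0,2])
  i=1: ✗ (no rhs in [1,3])
  i=2: ✗ (no rhs in [2,4])
  i=3: ✓ (rhs at j=5; lhs holds on [3,4])
  i=4: ✓ (rhs at j=5; lhs holds on [4,4])
  i=5: ✓ (rhs at j=5)
  i=6: ✗ (no rhs in [6,8])
  i=7: ✗ (no rhs in [7,9])
  i=8: ✗ (no rhs in [8,10])
Positions where it holds: {3, 4, 5} → 3.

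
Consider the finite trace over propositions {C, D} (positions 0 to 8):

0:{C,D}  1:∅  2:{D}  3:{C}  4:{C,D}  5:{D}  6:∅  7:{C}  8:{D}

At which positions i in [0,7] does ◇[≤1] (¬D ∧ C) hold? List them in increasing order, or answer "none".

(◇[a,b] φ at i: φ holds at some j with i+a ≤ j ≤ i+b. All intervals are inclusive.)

Evaluate at each i in [0,7]:
  i=0: ✗ (none in [0,1])
  i=1: ✗ (none in [1,2])
  i=2: ✓ (witness j=3)
  i=3: ✓ (witness j=3)
  i=4: ✗ (none in [4,5])
  i=5: ✗ (none in [5,6])
  i=6: ✓ (witness j=7)
  i=7: ✓ (witness j=7)

2, 3, 6, 7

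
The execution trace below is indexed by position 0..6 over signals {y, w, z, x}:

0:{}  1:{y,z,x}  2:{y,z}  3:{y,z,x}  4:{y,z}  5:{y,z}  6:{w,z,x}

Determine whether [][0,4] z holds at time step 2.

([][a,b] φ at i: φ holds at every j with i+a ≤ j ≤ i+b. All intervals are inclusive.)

Check z at every j in [2,6]:
  j=2: true
  j=3: true
  j=4: true
  j=5: true
  j=6: true
All positions satisfy it → formula holds.

True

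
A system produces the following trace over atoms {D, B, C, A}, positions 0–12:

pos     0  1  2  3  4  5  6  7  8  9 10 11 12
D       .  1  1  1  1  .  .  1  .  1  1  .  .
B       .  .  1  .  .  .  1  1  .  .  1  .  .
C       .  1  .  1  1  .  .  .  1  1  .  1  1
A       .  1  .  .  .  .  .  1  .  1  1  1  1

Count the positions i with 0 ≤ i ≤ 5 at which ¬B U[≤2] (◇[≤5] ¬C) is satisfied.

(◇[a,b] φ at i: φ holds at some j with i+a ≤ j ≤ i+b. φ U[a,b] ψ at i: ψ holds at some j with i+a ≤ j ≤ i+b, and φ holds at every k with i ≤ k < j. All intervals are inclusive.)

6

Evaluate at each i in [0,5]:
  i=0: ✓ (rhs at j=0)
  i=1: ✓ (rhs at j=1)
  i=2: ✓ (rhs at j=2)
  i=3: ✓ (rhs at j=3)
  i=4: ✓ (rhs at j=4)
  i=5: ✓ (rhs at j=5)
Positions where it holds: {0, 1, 2, 3, 4, 5} → 6.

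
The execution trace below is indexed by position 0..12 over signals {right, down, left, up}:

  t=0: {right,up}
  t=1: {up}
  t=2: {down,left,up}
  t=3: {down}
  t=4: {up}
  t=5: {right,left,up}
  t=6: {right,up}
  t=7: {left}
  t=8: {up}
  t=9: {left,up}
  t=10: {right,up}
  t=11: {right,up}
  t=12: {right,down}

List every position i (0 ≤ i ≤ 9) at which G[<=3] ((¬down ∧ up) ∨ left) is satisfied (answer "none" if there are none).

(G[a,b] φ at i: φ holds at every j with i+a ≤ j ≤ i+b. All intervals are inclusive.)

Evaluate at each i in [0,9]:
  i=0: ✗ (fails at j=3)
  i=1: ✗ (fails at j=3)
  i=2: ✗ (fails at j=3)
  i=3: ✗ (fails at j=3)
  i=4: ✓ (all of [4,7])
  i=5: ✓ (all of [5,8])
  i=6: ✓ (all of [6,9])
  i=7: ✓ (all of [7,10])
  i=8: ✓ (all of [8,11])
  i=9: ✗ (fails at j=12)

4, 5, 6, 7, 8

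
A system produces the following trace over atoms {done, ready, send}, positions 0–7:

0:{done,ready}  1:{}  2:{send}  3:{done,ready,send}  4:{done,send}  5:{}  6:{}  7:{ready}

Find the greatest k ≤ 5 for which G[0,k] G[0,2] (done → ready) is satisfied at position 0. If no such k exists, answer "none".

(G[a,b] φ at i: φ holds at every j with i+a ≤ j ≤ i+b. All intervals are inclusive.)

G[0,2] (done → ready) must hold from j=0 onward; find where it first fails.
  j=0: holds
  j=1: holds
  j=2: fails
Holds on [0,1], so largest k = 1.

1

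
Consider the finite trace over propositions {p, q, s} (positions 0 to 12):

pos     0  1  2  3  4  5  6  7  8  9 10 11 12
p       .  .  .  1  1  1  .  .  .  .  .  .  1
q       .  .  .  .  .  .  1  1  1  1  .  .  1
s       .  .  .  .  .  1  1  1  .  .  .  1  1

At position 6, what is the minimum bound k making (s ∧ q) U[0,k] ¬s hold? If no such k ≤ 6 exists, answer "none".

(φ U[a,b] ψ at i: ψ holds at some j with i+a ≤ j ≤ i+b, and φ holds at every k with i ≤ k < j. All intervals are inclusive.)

Need earliest j ≥ 6 with ¬s, and (s ∧ q) at every k in [6,j-1].
  j=6: rhs fails.
  j=7: rhs fails.
  j=8: rhs holds; lhs holds on [6,7]. k = 2.

2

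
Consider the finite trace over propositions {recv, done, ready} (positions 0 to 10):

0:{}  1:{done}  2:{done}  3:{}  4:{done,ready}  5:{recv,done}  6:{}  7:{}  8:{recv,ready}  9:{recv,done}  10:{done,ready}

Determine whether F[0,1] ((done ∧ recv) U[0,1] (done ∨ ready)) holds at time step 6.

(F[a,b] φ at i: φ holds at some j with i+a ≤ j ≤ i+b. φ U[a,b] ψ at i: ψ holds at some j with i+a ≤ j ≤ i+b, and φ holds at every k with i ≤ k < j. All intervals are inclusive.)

Check ((done ∧ recv) U[0,1] (done ∨ ready)) at each j in [6,7]:
  j=6: fails
  j=7: fails
No position in the window satisfies it → formula fails.

No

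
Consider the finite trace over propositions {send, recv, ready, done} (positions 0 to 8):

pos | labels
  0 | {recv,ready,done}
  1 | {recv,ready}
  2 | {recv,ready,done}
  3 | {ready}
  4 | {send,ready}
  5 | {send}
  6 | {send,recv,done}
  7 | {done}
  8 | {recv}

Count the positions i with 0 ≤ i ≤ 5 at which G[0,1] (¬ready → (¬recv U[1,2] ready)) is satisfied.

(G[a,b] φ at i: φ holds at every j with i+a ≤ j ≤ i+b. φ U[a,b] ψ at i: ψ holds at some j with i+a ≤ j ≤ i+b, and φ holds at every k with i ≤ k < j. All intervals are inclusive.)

4

Evaluate at each i in [0,5]:
  i=0: ✓ (all of [0,1])
  i=1: ✓ (all of [1,2])
  i=2: ✓ (all of [2,3])
  i=3: ✓ (all of [3,4])
  i=4: ✗ (fails at j=5)
  i=5: ✗ (fails at j=5)
Positions where it holds: {0, 1, 2, 3} → 4.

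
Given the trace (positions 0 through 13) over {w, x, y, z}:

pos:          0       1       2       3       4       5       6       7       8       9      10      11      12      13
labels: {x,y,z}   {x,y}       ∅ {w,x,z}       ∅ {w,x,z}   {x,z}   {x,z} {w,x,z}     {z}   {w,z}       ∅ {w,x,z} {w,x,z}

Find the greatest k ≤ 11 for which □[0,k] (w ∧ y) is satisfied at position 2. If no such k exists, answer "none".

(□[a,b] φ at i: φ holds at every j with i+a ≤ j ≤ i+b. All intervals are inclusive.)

none

(w ∧ y) must hold from j=2 onward; find where it first fails.
  j=2: fails → no k works.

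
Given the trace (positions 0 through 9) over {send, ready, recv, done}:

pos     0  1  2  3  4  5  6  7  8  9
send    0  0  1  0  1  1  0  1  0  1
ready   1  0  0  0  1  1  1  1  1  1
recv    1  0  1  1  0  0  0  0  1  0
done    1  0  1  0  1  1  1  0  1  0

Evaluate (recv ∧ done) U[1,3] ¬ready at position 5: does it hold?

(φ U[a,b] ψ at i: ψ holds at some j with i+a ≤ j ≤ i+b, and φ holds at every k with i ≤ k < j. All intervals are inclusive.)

No

Need some j in [6,8] with ¬ready, and (recv ∧ done) at every k in [5,j-1].
  j=6: ¬ready false.
  j=7: ¬ready false.
  j=8: ¬ready false.
No j in the window works → until fails.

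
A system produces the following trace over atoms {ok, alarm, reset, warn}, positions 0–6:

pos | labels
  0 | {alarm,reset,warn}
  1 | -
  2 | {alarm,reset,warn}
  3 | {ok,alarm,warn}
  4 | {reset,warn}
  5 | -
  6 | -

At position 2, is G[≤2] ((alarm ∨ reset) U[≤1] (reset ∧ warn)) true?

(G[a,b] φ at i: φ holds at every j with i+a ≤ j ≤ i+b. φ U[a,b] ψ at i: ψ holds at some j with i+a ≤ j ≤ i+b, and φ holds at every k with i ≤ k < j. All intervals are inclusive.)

Holds

Check ((alarm ∨ reset) U[≤1] (reset ∧ warn)) at every j in [2,4]:
  j=2: holds
  j=3: holds
  j=4: holds
All positions satisfy it → formula holds.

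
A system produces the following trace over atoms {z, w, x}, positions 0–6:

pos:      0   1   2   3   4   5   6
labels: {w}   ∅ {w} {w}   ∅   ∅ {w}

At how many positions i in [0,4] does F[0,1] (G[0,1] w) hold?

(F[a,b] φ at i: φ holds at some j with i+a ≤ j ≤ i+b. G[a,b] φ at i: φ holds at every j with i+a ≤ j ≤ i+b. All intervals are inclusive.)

2

Evaluate at each i in [0,4]:
  i=0: ✗ (none in [0,1])
  i=1: ✓ (witness j=2)
  i=2: ✓ (witness j=2)
  i=3: ✗ (none in [3,4])
  i=4: ✗ (none in [4,5])
Positions where it holds: {1, 2} → 2.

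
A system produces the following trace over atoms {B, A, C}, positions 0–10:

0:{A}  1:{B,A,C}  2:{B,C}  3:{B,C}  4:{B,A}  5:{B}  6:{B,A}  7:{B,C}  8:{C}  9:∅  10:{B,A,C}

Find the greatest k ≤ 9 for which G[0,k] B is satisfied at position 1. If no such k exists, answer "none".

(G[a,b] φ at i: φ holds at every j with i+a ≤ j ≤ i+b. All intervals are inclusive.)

B must hold from j=1 onward; find where it first fails.
  j=1: holds
  j=2: holds
  j=3: holds
  j=4: holds
  j=5: holds
  j=6: holds
  j=7: holds
  j=8: fails
Holds on [1,7], so largest k = 6.

6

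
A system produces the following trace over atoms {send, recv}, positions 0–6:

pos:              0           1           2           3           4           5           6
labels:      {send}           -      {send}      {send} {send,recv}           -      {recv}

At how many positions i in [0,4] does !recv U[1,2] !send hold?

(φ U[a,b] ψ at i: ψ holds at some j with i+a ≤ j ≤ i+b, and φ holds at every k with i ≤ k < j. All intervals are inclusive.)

1

Evaluate at each i in [0,4]:
  i=0: ✓ (rhs at j=1; lhs holds on [0,0])
  i=1: ✗ (no rhs in [2,3])
  i=2: ✗ (no rhs in [3,4])
  i=3: ✗ (lhs fails at k=4 before rhs at j=5)
  i=4: ✗ (lhs fails at k=4 before rhs at j=5)
Positions where it holds: {0} → 1.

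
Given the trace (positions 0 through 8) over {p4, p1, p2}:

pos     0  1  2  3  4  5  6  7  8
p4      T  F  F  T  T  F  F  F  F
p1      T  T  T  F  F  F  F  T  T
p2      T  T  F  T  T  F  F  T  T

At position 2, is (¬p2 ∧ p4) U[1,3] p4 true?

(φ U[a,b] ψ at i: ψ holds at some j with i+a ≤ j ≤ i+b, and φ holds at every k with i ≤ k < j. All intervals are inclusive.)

Does not hold

Need some j in [3,5] with p4, and (¬p2 ∧ p4) at every k in [2,j-1].
  j=3: p4 holds, but (¬p2 ∧ p4) fails at k=2 → not this j.
  j=4: p4 holds, but (¬p2 ∧ p4) fails at k=2 → not this j.
  j=5: p4 false.
No j in the window works → until fails.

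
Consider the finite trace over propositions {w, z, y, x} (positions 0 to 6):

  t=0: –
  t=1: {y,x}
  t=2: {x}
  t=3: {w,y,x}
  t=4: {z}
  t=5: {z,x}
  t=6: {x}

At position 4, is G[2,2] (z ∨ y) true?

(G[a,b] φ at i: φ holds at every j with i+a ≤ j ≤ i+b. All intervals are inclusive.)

Check (z ∨ y) at every j in [6,6]:
  j=6: false
Fails at j=6 → formula fails.

Does not hold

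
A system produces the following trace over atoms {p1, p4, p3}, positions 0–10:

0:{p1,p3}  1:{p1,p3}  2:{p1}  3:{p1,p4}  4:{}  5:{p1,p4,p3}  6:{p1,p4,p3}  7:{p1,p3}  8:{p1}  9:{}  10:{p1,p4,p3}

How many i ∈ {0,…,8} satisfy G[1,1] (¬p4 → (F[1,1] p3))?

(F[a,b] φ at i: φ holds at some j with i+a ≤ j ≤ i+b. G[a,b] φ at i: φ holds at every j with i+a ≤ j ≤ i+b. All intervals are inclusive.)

Evaluate at each i in [0,8]:
  i=0: ✗ (fails at j=1)
  i=1: ✗ (fails at j=2)
  i=2: ✓ (all of [3,3])
  i=3: ✓ (all of [4,4])
  i=4: ✓ (all of [5,5])
  i=5: ✓ (all of [6,6])
  i=6: ✗ (fails at j=7)
  i=7: ✗ (fails at j=8)
  i=8: ✓ (all of [9,9])
Positions where it holds: {2, 3, 4, 5, 8} → 5.

5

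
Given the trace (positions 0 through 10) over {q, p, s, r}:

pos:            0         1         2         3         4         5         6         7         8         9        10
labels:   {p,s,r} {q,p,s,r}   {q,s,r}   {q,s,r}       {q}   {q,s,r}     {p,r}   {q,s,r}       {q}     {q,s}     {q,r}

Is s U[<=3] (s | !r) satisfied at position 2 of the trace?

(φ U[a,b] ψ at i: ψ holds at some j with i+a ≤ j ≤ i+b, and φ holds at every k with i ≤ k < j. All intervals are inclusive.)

Need some j in [2,5] with (s | !r), and s at every k in [2,j-1].
  j=2: (s | !r) holds; no prefix to check → satisfied.

Holds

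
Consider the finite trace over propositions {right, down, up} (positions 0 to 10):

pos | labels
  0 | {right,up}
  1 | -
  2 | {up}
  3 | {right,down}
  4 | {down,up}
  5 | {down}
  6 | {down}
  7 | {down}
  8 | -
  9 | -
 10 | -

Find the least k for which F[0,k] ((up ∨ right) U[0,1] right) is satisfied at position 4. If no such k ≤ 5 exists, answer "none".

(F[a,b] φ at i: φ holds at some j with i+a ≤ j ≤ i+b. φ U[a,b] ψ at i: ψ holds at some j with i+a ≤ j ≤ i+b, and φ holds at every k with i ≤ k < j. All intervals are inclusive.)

Scan j = 4,5,… for ((up ∨ right) U[0,1] right):
  j=4: fails
  j=5: fails
  j=6: fails
  j=7: fails
  j=8: fails
  j=9: fails
No j in [4,9] satisfies it → none.

none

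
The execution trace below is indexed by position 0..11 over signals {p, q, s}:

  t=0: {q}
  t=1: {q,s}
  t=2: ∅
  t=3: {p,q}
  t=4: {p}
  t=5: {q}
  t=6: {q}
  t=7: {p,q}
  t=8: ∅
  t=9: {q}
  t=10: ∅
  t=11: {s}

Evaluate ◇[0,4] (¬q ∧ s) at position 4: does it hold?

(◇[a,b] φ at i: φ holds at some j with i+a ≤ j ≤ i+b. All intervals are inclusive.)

Check (¬q ∧ s) at each j in [4,8]:
  j=4: false
  j=5: false
  j=6: false
  j=7: false
  j=8: false
No position in the window satisfies it → formula fails.

No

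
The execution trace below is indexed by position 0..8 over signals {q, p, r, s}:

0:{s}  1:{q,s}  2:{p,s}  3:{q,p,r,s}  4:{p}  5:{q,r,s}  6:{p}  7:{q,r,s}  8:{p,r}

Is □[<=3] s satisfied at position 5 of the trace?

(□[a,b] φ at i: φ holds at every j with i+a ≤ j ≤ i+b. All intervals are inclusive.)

Check s at every j in [5,8]:
  j=5: true
  j=6: false
  j=7: true
  j=8: false
Fails at j=6 → formula fails.

False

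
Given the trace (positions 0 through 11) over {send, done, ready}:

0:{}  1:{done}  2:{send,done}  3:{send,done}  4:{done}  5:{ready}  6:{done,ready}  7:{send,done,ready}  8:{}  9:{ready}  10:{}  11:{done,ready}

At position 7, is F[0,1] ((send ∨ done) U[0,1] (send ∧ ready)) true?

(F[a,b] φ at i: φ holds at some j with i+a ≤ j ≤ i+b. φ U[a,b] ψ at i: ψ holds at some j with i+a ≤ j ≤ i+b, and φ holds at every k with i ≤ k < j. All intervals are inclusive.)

Check ((send ∨ done) U[0,1] (send ∧ ready)) at each j in [7,8]:
  j=7: holds
  j=8: fails
Found at j=7 → formula holds.

True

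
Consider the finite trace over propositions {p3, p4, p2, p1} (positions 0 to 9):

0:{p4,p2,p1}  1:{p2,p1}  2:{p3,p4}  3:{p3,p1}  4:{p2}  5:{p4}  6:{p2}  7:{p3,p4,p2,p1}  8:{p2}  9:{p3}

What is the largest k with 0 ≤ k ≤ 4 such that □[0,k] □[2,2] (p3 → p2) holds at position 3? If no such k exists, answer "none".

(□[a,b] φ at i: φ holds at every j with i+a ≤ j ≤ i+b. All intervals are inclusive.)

□[2,2] (p3 → p2) must hold from j=3 onward; find where it first fails.
  j=3: holds
  j=4: holds
  j=5: holds
  j=6: holds
  j=7: fails
Holds on [3,6], so largest k = 3.

3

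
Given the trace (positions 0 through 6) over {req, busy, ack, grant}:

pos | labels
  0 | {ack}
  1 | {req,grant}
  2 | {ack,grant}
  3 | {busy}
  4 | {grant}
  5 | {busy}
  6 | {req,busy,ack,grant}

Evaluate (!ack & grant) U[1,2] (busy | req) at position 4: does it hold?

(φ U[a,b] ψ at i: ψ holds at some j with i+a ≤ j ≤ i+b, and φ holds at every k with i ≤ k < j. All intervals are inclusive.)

True

Need some j in [5,6] with (busy | req), and (!ack & grant) at every k in [4,j-1].
  j=5: (busy | req) holds; (!ack & grant) holds at every k in [4,4] → satisfied.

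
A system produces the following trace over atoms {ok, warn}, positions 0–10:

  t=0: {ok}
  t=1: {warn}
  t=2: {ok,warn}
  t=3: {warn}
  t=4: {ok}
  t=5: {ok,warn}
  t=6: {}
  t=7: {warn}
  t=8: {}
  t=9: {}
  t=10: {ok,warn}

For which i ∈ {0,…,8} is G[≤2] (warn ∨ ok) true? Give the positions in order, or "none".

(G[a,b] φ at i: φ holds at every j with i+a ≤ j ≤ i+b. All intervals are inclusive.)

Evaluate at each i in [0,8]:
  i=0: ✓ (all of [0,2])
  i=1: ✓ (all of [1,3])
  i=2: ✓ (all of [2,4])
  i=3: ✓ (all of [3,5])
  i=4: ✗ (fails at j=6)
  i=5: ✗ (fails at j=6)
  i=6: ✗ (fails at j=6)
  i=7: ✗ (fails at j=8)
  i=8: ✗ (fails at j=8)

0, 1, 2, 3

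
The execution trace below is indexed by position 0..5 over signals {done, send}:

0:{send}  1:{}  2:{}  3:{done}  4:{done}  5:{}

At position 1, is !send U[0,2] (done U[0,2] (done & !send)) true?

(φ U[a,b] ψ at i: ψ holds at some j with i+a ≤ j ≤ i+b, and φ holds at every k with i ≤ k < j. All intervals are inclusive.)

Need some j in [1,3] with (done U[0,2] (done & !send)), and !send at every k in [1,j-1].
  j=1: (done U[0,2] (done & !send)) — fails.
  j=2: (done U[0,2] (done & !send)) — fails.
  j=3: (done U[0,2] (done & !send)) holds; !send holds at every k in [1,2] → satisfied.

Yes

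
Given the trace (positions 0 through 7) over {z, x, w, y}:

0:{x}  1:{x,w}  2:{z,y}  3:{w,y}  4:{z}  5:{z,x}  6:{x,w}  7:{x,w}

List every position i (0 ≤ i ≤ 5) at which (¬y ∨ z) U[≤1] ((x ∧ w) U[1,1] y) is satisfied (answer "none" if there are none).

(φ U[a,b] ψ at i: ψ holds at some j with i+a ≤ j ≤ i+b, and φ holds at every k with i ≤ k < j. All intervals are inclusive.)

0, 1

Evaluate at each i in [0,5]:
  i=0: ✓ (rhs at j=1; lhs holds on [0,0])
  i=1: ✓ (rhs at j=1)
  i=2: ✗ (no rhs in [2,3])
  i=3: ✗ (no rhs in [3,4])
  i=4: ✗ (no rhs in [4,5])
  i=5: ✗ (no rhs in [5,6])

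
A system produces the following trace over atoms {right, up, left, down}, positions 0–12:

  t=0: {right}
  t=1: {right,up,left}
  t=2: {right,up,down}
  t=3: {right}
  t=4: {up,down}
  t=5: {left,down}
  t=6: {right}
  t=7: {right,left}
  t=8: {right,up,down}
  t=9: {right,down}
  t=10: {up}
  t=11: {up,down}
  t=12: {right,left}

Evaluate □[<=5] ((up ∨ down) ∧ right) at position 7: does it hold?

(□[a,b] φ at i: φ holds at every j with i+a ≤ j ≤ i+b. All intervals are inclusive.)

Does not hold

Check ((up ∨ down) ∧ right) at every j in [7,12]:
  j=7: false
  j=8: true
  j=9: true
  j=10: false
  j=11: false
  j=12: false
Fails at j=7 → formula fails.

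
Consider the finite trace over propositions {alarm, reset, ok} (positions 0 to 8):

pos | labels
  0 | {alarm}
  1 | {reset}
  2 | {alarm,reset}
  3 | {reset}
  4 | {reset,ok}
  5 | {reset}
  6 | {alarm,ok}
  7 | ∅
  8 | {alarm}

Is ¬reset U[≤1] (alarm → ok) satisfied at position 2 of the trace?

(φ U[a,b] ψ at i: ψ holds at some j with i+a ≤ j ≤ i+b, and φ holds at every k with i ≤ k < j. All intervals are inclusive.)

No

Need some j in [2,3] with (alarm → ok), and ¬reset at every k in [2,j-1].
  j=2: (alarm → ok) false.
  j=3: (alarm → ok) holds, but ¬reset fails at k=2 → not this j.
No j in the window works → until fails.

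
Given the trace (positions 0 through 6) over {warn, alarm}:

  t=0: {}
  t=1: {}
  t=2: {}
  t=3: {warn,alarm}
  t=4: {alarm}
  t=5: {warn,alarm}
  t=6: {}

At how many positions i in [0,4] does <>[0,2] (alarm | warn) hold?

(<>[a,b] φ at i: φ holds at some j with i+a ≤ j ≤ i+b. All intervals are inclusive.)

4

Evaluate at each i in [0,4]:
  i=0: ✗ (none in [0,2])
  i=1: ✓ (witness j=3)
  i=2: ✓ (witness j=3)
  i=3: ✓ (witness j=3)
  i=4: ✓ (witness j=4)
Positions where it holds: {1, 2, 3, 4} → 4.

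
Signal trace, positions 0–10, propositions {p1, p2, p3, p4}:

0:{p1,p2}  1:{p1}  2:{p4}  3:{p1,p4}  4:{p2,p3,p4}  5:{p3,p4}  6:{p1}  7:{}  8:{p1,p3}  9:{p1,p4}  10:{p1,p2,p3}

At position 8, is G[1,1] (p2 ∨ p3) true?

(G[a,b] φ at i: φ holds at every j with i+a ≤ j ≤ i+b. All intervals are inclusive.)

False

Check (p2 ∨ p3) at every j in [9,9]:
  j=9: false
Fails at j=9 → formula fails.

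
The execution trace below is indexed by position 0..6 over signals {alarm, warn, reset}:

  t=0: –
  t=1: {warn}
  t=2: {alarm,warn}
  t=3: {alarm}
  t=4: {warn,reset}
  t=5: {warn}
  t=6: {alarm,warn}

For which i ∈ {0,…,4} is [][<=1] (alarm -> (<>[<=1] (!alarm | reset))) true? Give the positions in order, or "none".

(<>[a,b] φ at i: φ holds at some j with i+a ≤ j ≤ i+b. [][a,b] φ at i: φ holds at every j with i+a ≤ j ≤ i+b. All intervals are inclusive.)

Evaluate at each i in [0,4]:
  i=0: ✓ (all of [0,1])
  i=1: ✗ (fails at j=2)
  i=2: ✗ (fails at j=2)
  i=3: ✓ (all of [3,4])
  i=4: ✓ (all of [4,5])

0, 3, 4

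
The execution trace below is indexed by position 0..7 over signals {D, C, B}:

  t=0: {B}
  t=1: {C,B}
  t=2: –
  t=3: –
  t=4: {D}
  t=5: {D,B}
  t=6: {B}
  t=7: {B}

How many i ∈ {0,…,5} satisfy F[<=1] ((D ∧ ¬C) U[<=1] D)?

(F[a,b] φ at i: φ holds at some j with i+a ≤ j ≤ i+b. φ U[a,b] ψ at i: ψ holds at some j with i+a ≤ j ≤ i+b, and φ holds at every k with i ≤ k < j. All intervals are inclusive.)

Evaluate at each i in [0,5]:
  i=0: ✗ (none in [0,1])
  i=1: ✗ (none in [1,2])
  i=2: ✗ (none in [2,3])
  i=3: ✓ (witness j=4)
  i=4: ✓ (witness j=4)
  i=5: ✓ (witness j=5)
Positions where it holds: {3, 4, 5} → 3.

3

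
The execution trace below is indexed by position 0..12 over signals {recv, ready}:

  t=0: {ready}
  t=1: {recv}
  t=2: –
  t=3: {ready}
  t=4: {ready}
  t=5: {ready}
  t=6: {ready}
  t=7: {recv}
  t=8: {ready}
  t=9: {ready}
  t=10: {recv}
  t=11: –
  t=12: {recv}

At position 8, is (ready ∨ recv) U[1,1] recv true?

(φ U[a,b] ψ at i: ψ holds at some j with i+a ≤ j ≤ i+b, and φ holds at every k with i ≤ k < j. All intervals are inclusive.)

Need some j in [9,9] with recv, and (ready ∨ recv) at every k in [8,j-1].
  j=9: recv false.
No j in the window works → until fails.

No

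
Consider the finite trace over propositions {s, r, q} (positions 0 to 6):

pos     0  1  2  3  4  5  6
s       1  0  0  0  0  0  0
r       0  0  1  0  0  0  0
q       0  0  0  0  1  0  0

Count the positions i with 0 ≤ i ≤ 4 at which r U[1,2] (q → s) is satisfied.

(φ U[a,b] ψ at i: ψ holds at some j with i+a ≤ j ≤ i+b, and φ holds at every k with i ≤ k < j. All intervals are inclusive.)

Evaluate at each i in [0,4]:
  i=0: ✗ (lhs fails at k=0 before rhs at j=1)
  i=1: ✗ (lhs fails at k=1 before rhs at j=2)
  i=2: ✓ (rhs at j=3; lhs holds on [2,2])
  i=3: ✗ (lhs fails at k=3 before rhs at j=5)
  i=4: ✗ (lhs fails at k=4 before rhs at j=5)
Positions where it holds: {2} → 1.

1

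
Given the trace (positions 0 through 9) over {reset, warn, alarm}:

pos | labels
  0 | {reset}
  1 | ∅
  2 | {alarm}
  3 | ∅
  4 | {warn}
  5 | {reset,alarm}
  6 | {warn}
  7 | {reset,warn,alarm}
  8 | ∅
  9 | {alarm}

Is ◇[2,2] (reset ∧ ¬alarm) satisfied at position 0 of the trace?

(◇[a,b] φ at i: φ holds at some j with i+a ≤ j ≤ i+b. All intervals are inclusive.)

Does not hold

Check (reset ∧ ¬alarm) at each j in [2,2]:
  j=2: false
No position in the window satisfies it → formula fails.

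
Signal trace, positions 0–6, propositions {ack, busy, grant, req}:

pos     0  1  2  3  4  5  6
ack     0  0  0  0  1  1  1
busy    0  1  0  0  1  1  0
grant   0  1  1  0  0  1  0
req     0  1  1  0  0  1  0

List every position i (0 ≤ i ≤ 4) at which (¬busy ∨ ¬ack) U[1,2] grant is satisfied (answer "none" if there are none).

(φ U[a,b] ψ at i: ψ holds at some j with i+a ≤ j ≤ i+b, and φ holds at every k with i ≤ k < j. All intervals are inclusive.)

Evaluate at each i in [0,4]:
  i=0: ✓ (rhs at j=1; lhs holds on [0,0])
  i=1: ✓ (rhs at j=2; lhs holds on [1,1])
  i=2: ✗ (no rhs in [3,4])
  i=3: ✗ (lhs fails at k=4 before rhs at j=5)
  i=4: ✗ (lhs fails at k=4 before rhs at j=5)

0, 1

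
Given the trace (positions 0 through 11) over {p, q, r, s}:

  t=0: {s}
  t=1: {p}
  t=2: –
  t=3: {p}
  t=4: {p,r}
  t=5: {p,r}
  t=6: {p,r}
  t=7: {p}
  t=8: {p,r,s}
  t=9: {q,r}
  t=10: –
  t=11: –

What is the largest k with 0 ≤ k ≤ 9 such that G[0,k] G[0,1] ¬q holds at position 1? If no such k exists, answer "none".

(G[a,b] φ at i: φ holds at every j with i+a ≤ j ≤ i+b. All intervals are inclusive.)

G[0,1] ¬q must hold from j=1 onward; find where it first fails.
  j=1: holds
  j=2: holds
  j=3: holds
  j=4: holds
  j=5: holds
  j=6: holds
  j=7: holds
  j=8: fails
Holds on [1,7], so largest k = 6.

6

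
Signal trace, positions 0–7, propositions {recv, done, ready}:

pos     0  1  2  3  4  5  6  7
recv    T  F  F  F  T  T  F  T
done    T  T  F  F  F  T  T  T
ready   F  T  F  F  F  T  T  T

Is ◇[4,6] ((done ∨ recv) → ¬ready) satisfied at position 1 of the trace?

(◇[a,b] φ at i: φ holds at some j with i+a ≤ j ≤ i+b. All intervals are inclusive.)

Does not hold

Check ((done ∨ recv) → ¬ready) at each j in [5,7]:
  j=5: false
  j=6: false
  j=7: false
No position in the window satisfies it → formula fails.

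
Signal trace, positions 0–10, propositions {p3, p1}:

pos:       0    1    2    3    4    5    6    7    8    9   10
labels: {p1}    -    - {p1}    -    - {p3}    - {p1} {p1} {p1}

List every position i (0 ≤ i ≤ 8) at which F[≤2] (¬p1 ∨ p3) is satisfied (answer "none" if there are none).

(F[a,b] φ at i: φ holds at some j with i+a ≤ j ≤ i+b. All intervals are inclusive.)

0, 1, 2, 3, 4, 5, 6, 7

Evaluate at each i in [0,8]:
  i=0: ✓ (witness j=1)
  i=1: ✓ (witness j=1)
  i=2: ✓ (witness j=2)
  i=3: ✓ (witness j=4)
  i=4: ✓ (witness j=4)
  i=5: ✓ (witness j=5)
  i=6: ✓ (witness j=6)
  i=7: ✓ (witness j=7)
  i=8: ✗ (none in [8,10])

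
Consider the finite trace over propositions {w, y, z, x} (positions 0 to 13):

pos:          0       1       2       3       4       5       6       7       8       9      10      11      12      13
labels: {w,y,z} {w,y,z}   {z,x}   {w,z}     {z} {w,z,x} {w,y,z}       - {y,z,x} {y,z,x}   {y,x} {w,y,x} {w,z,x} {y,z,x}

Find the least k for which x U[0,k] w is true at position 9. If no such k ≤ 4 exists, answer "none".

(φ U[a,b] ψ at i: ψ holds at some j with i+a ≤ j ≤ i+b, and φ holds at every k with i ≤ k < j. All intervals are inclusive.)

Need earliest j ≥ 9 with w, and x at every k in [9,j-1].
  j=9: rhs fails.
  j=10: rhs fails.
  j=11: rhs holds; lhs holds on [9,10]. k = 2.

2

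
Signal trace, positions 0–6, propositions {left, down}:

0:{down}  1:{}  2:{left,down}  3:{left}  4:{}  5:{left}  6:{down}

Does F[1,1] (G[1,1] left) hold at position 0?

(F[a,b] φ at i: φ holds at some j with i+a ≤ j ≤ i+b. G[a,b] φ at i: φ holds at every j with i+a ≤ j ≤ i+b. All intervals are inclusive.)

Check G[1,1] left at each j in [1,1]:
  j=1: holds on [2,2]
Found at j=1 → formula holds.

True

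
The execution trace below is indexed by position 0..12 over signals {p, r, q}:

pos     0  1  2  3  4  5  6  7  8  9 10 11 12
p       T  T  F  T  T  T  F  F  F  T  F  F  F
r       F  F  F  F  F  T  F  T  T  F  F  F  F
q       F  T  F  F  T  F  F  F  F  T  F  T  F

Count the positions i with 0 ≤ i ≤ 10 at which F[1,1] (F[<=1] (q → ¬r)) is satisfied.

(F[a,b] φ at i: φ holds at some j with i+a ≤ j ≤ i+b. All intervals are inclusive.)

Evaluate at each i in [0,10]:
  i=0: ✓ (witness j=1)
  i=1: ✓ (witness j=2)
  i=2: ✓ (witness j=3)
  i=3: ✓ (witness j=4)
  i=4: ✓ (witness j=5)
  i=5: ✓ (witness j=6)
  i=6: ✓ (witness j=7)
  i=7: ✓ (witness j=8)
  i=8: ✓ (witness j=9)
  i=9: ✓ (witness j=10)
  i=10: ✓ (witness j=11)
Positions where it holds: {0, 1, 2, 3, 4, 5, 6, 7, 8, 9, 10} → 11.

11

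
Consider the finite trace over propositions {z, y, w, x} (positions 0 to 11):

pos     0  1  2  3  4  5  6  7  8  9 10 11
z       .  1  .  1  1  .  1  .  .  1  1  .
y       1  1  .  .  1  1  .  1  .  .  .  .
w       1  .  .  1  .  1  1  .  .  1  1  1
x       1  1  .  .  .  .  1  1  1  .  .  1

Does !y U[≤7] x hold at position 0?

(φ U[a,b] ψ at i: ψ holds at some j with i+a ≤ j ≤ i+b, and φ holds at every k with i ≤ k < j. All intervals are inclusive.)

Holds

Need some j in [0,7] with x, and !y at every k in [0,j-1].
  j=0: x holds; no prefix to check → satisfied.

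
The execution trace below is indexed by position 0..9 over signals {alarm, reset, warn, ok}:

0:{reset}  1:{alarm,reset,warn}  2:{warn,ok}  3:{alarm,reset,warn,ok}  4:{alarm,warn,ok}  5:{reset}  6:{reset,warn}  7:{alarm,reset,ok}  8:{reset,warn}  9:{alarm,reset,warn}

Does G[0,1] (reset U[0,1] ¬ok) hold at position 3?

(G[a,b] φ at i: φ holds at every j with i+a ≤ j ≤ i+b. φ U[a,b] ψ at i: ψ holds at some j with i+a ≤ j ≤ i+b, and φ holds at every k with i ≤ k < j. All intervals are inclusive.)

Check (reset U[0,1] ¬ok) at every j in [3,4]:
  j=3: fails
  j=4: fails
Fails at j=3 → formula fails.

No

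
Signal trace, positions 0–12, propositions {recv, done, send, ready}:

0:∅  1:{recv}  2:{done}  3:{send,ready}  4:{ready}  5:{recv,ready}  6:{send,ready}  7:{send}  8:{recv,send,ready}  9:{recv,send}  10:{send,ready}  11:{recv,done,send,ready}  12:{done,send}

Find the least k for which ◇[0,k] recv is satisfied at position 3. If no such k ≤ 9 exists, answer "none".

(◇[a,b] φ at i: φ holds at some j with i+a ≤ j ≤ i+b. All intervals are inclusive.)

Scan j = 3,4,… for recv:
  j=3: fails
  j=4: fails
  j=5: holds
First hit at j=5, so smallest k = 5-3 = 2.

2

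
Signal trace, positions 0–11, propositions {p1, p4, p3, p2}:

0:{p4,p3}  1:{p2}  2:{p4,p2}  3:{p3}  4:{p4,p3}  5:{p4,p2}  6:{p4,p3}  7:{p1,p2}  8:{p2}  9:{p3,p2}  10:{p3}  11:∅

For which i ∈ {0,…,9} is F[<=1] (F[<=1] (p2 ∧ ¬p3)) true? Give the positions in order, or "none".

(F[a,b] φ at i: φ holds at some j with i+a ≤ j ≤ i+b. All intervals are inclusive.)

Evaluate at each i in [0,9]:
  i=0: ✓ (witness j=0)
  i=1: ✓ (witness j=1)
  i=2: ✓ (witness j=2)
  i=3: ✓ (witness j=4)
  i=4: ✓ (witness j=4)
  i=5: ✓ (witness j=5)
  i=6: ✓ (witness j=6)
  i=7: ✓ (witness j=7)
  i=8: ✓ (witness j=8)
  i=9: ✗ (none in [9,10])

0, 1, 2, 3, 4, 5, 6, 7, 8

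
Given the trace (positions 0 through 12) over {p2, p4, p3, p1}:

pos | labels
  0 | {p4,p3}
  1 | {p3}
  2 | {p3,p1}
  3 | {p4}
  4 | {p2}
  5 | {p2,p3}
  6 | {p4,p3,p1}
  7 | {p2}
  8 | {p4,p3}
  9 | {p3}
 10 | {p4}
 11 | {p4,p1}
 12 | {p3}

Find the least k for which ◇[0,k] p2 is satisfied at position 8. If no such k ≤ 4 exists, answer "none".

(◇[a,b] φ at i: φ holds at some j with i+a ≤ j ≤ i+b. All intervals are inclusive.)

Scan j = 8,9,… for p2:
  j=8: fails
  j=9: fails
  j=10: fails
  j=11: fails
  j=12: fails
No j in [8,12] satisfies it → none.

none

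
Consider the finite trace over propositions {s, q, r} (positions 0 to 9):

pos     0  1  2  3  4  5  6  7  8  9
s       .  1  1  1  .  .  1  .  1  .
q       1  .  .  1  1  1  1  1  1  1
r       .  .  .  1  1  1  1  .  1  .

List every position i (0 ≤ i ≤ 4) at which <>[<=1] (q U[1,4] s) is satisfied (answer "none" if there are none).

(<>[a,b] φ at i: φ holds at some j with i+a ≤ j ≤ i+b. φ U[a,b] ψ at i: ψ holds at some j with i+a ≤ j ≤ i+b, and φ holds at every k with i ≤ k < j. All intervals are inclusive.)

Evaluate at each i in [0,4]:
  i=0: ✓ (witness j=0)
  i=1: ✗ (none in [1,2])
  i=2: ✓ (witness j=3)
  i=3: ✓ (witness j=3)
  i=4: ✓ (witness j=4)

0, 2, 3, 4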